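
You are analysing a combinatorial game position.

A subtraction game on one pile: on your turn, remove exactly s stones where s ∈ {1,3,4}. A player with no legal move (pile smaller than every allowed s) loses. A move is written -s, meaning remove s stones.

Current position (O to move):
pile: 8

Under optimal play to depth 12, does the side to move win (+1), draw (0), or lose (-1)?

ply 1, O at 8 | -1=+1→7*; -3=-1→5; -4=-1→4
ply 2, X at 7 | -1=-1→6*; -3=-1→4; -4=-1→3
ply 3, O at 6 | -1=-1→5; -3=-1→3; -4=+1→2*
ply 4, X at 2 | -1=-1→1*
ply 5, O at 1 | -1=+1→0*
ply 6: 0 is terminal -1 (X); from 8 depth 12

value(8, O) = +1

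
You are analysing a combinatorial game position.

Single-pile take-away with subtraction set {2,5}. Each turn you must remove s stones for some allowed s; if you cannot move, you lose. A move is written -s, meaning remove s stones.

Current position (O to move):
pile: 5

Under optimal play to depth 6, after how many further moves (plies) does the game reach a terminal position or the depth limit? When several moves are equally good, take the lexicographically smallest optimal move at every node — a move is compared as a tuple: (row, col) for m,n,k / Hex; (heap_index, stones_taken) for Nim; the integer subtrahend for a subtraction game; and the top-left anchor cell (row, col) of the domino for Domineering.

p1 O@[5]: -2[3]-1 -5[0]+1*
p2 X@[0] terminal -1; root [5] d6

PV length from [5]: 1 ply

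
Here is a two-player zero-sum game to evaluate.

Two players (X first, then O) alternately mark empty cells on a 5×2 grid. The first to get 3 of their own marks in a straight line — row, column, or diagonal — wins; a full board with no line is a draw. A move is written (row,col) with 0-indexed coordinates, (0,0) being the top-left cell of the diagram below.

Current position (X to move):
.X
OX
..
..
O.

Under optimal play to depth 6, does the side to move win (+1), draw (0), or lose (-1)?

p1 X@[.X/OX/../../O.]: (0,0)[XX/OX/../../O.]+0 (2,0)[.X/OX/X./../O.]+0 (2,1)[.X/OX/.X/../O.]+1* (3,0)[.X/OX/../X./O.]+0 (3,1)[.X/OX/../.X/O.]+0 (4,1)[.X/OX/../../OX]+0
p2 O@[.X/OX/.X/../O.] terminal -1; root [.X/OX/../../O.] d6

value(.X/OX/../../O., X) = +1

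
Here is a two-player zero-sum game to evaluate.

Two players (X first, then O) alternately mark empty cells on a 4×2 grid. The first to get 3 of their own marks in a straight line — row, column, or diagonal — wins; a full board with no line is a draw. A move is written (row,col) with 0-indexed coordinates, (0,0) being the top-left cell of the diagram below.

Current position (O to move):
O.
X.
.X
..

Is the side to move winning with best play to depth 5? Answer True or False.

O winning at [O./X./.X/..]: False

p1 O@[O./X./.X/..]: (0,1)[OO/X./.X/..]+0* (1,1)[O./XO/.X/..]+0 (2,0)[O./X./OX/..]-1 (3,0)[O./X./.X/O.]-1 (3,1)[O./X./.X/.O]+0
p2 X@[OO/X./.X/..]: (1,1)[OO/XX/.X/..]+0* (2,0)[OO/X./XX/..]+0 (3,0)[OO/X./.X/X.]+0 (3,1)[OO/X./.X/.X]+0
p3 O@[OO/XX/.X/..]: (2,0)[OO/XX/OX/..]-1 (3,0)[OO/XX/.X/O.]-1 (3,1)[OO/XX/.X/.O]+0*
p4 X@[OO/XX/.X/.O]: (2,0)[OO/XX/XX/.O]+0* (3,0)[OO/XX/.X/XO]+0
p5 O@[OO/XX/XX/.O]: (3,0)[OO/XX/XX/OO]+0*
p6 X@[OO/XX/XX/OO] terminal +0; root [O./X./.X/..] d5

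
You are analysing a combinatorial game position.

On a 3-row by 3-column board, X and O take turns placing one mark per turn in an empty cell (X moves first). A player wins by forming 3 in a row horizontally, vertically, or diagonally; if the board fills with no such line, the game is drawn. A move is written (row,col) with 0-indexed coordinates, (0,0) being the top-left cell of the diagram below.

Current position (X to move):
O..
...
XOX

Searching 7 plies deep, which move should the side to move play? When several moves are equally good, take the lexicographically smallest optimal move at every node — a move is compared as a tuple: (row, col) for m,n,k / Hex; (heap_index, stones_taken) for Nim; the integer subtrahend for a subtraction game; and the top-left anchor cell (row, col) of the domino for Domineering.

X's best at [O../.../XOX]: (0,2)

ply 1, X at O../.../XOX | (0,1)=+0→OX./.../XOX; (0,2)=+1→O.X/.../XOX*; (1,0)=-1→O../X../XOX; (1,1)=+0→O../.X./XOX; (1,2)=+0→O../..X/XOX
ply 2, O at O.X/.../XOX | (0,1)=-1→OOX/.../XOX*; (1,0)=-1→O.X/O../XOX; (1,1)=-1→O.X/.O./XOX; (1,2)=-1→O.X/..O/XOX
ply 3, X at OOX/.../XOX | (1,0)=-1→OOX/X../XOX; (1,1)=+1→OOX/.X./XOX*; (1,2)=+1→OOX/..X/XOX
ply 4: OOX/.X./XOX is terminal -1 (O); from O../.../XOX depth 7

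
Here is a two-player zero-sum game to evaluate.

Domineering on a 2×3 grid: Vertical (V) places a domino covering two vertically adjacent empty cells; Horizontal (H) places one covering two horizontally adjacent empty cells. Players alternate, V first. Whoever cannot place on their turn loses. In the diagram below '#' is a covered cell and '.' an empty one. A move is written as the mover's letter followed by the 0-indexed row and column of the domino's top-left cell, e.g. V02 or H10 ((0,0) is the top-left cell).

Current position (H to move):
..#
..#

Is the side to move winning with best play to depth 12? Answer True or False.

H winning at [..#/..#]: True

p1 H@[..#/..#]: H00[###/..#]+1* H10[..#/###]+1
p2 V@[###/..#] terminal -1; root [..#/..#] d12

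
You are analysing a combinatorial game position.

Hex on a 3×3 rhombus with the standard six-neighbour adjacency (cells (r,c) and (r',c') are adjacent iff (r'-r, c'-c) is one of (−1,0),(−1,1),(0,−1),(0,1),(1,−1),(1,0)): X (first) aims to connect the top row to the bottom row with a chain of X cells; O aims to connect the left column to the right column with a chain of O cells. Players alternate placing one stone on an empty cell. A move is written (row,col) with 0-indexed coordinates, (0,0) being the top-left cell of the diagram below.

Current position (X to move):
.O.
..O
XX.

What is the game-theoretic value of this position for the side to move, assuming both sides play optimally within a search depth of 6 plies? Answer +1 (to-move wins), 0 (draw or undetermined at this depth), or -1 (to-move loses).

p1 X@[.O./..O/XX.]: (0,0)[XO./..O/XX.]-1* (0,2)[.OX/..O/XX.]-1 (1,0)[.O./X.O/XX.]-1 (1,1)[.O./.XO/XX.]-1 (2,2)[.O./..O/XXX]-1
p2 O@[XO./..O/XX.]: (0,2)[XOO/..O/XX.]-1 (1,0)[XO./O.O/XX.]+1* (1,1)[XO./.OO/XX.]-1 (2,2)[XO./..O/XXO]-1
p3 X@[XO./O.O/XX.]: (0,2)[XOX/O.O/XX.]-1* (1,1)[XO./OXO/XX.]-1 (2,2)[XO./O.O/XXX]-1
p4 O@[XOX/O.O/XX.]: (1,1)[XOX/OOO/XX.]+1* (2,2)[XOX/O.O/XXO]-1
p5 X@[XOX/OOO/XX.] terminal -1; root [.O./..O/XX.] d6

value(.O./..O/XX., X) = -1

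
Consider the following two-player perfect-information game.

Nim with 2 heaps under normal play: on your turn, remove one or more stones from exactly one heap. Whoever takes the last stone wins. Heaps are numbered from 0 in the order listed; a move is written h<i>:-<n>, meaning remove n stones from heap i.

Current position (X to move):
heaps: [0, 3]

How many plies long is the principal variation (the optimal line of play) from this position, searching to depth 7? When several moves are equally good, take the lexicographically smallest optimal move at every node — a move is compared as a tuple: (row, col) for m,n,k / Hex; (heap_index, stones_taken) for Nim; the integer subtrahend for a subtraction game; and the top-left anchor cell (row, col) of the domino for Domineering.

[(0,3)] X move#1: h1:-1:-1/(0,2), h1:-2:-1/(0,1), h1:-3:+1/(0,0)*
[(0,0)] end (terminal -1, O#2); searched (0,3) to 7

PV length from [(0,3)]: 1 ply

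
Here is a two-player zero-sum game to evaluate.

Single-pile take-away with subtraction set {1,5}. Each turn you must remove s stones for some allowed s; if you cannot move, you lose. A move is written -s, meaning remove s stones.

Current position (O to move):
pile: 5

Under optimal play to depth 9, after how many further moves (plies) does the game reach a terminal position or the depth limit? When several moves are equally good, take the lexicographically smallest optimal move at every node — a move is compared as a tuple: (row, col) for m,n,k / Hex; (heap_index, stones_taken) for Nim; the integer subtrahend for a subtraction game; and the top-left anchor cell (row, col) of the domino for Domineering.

PV length from [5]: 5 plies

ply 1, O at 5 | -1=+1→4*; -5=+1→0
ply 2, X at 4 | -1=-1→3*
ply 3, O at 3 | -1=+1→2*
ply 4, X at 2 | -1=-1→1*
ply 5, O at 1 | -1=+1→0*
ply 6: 0 is terminal -1 (X); from 5 depth 9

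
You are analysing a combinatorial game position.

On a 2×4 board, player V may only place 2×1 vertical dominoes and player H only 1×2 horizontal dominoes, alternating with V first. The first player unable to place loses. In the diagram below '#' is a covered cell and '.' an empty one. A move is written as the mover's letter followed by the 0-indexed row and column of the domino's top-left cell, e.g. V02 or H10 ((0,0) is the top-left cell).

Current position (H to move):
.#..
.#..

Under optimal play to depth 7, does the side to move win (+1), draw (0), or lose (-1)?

value(.#../.#.., H) = +1

p1 H@[.#../.#..]: H02[.###/.#..]+1* H12[.#../.###]+1
p2 V@[.###/.#..]: V00[####/##..]-1*
p3 H@[####/##..]: H12[####/####]+1*
p4 V@[####/####] terminal -1; root [.#../.#..] d7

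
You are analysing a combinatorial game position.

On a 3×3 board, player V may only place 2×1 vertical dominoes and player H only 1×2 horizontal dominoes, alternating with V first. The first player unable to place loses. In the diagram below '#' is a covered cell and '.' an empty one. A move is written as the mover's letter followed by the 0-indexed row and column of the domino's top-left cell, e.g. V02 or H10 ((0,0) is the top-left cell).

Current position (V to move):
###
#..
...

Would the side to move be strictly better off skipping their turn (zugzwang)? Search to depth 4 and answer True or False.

zugzwang(###/#../..., V) = False

p1 V@[###/#../...]: V11[###/##./.#.]+1* V12[###/#.#/..#]-1
p2 H@[###/##./.#.] terminal -1; root [###/#../...] d4
pass branch (H moves first from the same position):
  | p1 H@[###/#../...]: H11[###/###/...]+1* H20[###/#../##.]-1 H21[###/#../.##]+1
  | p2 V@[###/###/...] terminal -1; root [###/#../...] d4
V moving scores +1; V passing scores -1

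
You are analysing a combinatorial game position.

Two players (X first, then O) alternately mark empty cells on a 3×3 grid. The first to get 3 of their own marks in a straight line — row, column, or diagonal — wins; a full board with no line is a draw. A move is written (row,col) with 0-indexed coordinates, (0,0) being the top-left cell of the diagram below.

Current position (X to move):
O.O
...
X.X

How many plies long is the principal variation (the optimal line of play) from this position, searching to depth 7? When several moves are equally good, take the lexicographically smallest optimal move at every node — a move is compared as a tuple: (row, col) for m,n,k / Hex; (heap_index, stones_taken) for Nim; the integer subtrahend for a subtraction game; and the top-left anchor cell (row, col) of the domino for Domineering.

PV length from [O.O/.../X.X]: 1 ply

ply 1, X at O.O/.../X.X | (0,1)=+0→OXO/.../X.X; (1,0)=-1→O.O/X../X.X; (1,1)=-1→O.O/.X./X.X; (1,2)=-1→O.O/..X/X.X; (2,1)=+1→O.O/.../XXX*
ply 2: O.O/.../XXX is terminal -1 (O); from O.O/.../X.X depth 7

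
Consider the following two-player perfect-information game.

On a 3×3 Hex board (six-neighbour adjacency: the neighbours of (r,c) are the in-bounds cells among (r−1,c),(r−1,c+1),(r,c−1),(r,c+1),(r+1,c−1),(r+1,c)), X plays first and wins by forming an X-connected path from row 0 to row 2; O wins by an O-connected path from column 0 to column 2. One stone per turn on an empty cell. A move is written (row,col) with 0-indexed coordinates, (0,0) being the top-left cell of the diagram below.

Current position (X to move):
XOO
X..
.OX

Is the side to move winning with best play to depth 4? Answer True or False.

p1 X@[XOO/X../.OX]: (1,1)[XOO/XX./.OX]+1* (1,2)[XOO/X.X/.OX]+1 (2,0)[XOO/X../XOX]+1
p2 O@[XOO/XX./.OX]: (1,2)[XOO/XXO/.OX]-1* (2,0)[XOO/XX./OOX]-1
p3 X@[XOO/XXO/.OX]: (2,0)[XOO/XXO/XOX]+1*
p4 O@[XOO/XXO/XOX] terminal -1; root [XOO/X../.OX] d4

X winning at [XOO/X../.OX]: True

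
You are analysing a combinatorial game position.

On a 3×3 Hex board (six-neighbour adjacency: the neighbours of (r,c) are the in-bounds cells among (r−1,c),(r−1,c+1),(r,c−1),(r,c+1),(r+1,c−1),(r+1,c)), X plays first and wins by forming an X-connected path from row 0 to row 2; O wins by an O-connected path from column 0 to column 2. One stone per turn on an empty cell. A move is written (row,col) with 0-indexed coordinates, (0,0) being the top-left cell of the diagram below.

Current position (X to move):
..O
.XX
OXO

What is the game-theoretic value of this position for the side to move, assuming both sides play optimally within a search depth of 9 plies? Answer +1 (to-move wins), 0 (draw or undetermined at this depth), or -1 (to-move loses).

value(..O/.XX/OXO, X) = +1

[..O/.XX/OXO] X move#1: (0,0):+1/X.O/.XX/OXO*, (0,1):+1/.XO/.XX/OXO, (1,0):+1/..O/XXX/OXO
[X.O/.XX/OXO] O move#2: (0,1):-1/XOO/.XX/OXO*, (1,0):-1/X.O/OXX/OXO
[XOO/.XX/OXO] X move#3: (1,0):+1/XOO/XXX/OXO*
[XOO/XXX/OXO] end (terminal -1, O#4); searched ..O/.XX/OXO to 9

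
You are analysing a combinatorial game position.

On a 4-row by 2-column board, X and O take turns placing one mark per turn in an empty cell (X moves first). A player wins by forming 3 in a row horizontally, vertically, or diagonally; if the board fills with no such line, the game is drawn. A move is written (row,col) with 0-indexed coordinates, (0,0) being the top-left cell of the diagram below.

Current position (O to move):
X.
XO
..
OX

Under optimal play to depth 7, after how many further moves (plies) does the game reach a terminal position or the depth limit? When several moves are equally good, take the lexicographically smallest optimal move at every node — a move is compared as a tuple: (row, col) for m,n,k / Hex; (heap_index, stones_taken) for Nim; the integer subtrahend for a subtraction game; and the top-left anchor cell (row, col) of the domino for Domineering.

PV length from [X./XO/../OX]: 3 plies

ply 1, O at X./XO/../OX | (0,1)=-1→XO/XO/../OX; (2,0)=+0→X./XO/O./OX*; (2,1)=-1→X./XO/.O/OX
ply 2, X at X./XO/O./OX | (0,1)=+0→XX/XO/O./OX*; (2,1)=+0→X./XO/OX/OX
ply 3, O at XX/XO/O./OX | (2,1)=+0→XX/XO/OO/OX*
ply 4: XX/XO/OO/OX is terminal +0 (X); from X./XO/../OX depth 7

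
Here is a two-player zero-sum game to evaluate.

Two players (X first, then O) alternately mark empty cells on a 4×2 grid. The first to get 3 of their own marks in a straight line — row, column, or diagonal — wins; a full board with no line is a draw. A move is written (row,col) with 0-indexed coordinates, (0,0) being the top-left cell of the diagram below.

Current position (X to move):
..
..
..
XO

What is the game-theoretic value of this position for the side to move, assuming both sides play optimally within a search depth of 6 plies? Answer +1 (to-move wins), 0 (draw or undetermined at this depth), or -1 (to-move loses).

ply 1, X at ../../../XO | (0,0)=+0→X./../../XO*; (0,1)=+0→.X/../../XO; (1,0)=+0→../X./../XO; (1,1)=+0→../.X/../XO; (2,0)=+0→../../X./XO; (2,1)=+0→../../.X/XO
ply 2, O at X./../../XO | (0,1)=+0→XO/../../XO*; (1,0)=+0→X./O./../XO; (1,1)=+0→X./.O/../XO; (2,0)=+0→X./../O./XO; (2,1)=+0→X./../.O/XO
ply 3, X at XO/../../XO | (1,0)=+0→XO/X./../XO*; (1,1)=+0→XO/.X/../XO; (2,0)=+0→XO/../X./XO; (2,1)=+0→XO/../.X/XO
ply 4, O at XO/X./../XO | (1,1)=-1→XO/XO/../XO; (2,0)=+0→XO/X./O./XO*; (2,1)=-1→XO/X./.O/XO
ply 5, X at XO/X./O./XO | (1,1)=+0→XO/XX/O./XO*; (2,1)=+0→XO/X./OX/XO
ply 6, O at XO/XX/O./XO | (2,1)=+0→XO/XX/OO/XO*
ply 7: XO/XX/OO/XO is terminal +0 (X); from ../../../XO depth 6

value(../../../XO, X) = 0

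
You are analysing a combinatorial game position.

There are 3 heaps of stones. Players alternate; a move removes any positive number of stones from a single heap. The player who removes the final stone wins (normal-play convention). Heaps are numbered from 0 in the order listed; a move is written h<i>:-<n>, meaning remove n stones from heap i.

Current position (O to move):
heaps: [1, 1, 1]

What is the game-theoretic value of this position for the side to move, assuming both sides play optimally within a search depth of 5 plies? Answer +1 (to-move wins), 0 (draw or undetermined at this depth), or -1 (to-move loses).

value((1,1,1), O) = +1

[(1,1,1)] O move#1: h0:-1:+1/(0,1,1)*, h1:-1:+1/(1,0,1), h2:-1:+1/(1,1,0)
[(0,1,1)] X move#2: h1:-1:-1/(0,0,1)*, h2:-1:-1/(0,1,0)
[(0,0,1)] O move#3: h2:-1:+1/(0,0,0)*
[(0,0,0)] end (terminal -1, X#4); searched (1,1,1) to 5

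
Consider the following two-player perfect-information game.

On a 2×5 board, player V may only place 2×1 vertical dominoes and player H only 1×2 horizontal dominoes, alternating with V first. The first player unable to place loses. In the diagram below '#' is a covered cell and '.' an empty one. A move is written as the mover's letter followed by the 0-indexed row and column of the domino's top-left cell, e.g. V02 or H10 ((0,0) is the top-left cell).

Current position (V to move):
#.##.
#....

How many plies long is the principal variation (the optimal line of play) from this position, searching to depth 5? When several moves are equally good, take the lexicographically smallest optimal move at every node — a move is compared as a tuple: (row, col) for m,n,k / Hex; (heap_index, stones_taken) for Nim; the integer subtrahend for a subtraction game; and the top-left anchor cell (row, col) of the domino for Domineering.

p1 V@[#.##./#....]: V01[####./##...]-1* V04[#.###/#...#]-1
p2 H@[####./##...]: H12[####./####.]-1 H13[####./##.##]+1*
p3 V@[####./##.##] terminal -1; root [#.##./#....] d5

PV length from [#.##./#....]: 2 plies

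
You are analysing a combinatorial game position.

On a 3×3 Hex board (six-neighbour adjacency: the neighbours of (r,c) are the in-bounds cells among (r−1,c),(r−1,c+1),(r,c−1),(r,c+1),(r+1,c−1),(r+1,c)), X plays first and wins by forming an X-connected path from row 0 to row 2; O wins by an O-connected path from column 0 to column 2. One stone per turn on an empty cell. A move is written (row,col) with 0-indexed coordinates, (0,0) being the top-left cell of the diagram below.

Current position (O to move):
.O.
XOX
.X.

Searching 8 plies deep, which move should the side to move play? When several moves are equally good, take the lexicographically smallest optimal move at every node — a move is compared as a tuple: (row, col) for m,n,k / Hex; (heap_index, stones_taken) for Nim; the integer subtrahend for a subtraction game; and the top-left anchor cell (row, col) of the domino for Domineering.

[.O./XOX/.X.] O move#1: (0,0):-1/OO./XOX/.X., (0,2):+1/.OO/XOX/.X.*, (2,0):-1/.O./XOX/OX., (2,2):-1/.O./XOX/.XO
[.OO/XOX/.X.] X move#2: (0,0):-1/XOO/XOX/.X.*, (2,0):-1/.OO/XOX/XX., (2,2):-1/.OO/XOX/.XX
[XOO/XOX/.X.] O move#3: (2,0):+1/XOO/XOX/OX.*, (2,2):-1/XOO/XOX/.XO
[XOO/XOX/OX.] end (terminal -1, X#4); searched .O./XOX/.X. to 8

O's best at [.O./XOX/.X.]: (0,2)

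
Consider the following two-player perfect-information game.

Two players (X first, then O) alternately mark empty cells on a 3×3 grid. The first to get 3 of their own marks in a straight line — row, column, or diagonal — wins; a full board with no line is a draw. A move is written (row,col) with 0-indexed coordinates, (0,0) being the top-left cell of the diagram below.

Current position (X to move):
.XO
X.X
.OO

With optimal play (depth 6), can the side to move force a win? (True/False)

X winning at [.XO/X.X/.OO]: True

ply 1, X at .XO/X.X/.OO | (0,0)=-1→XXO/X.X/.OO; (1,1)=+1→.XO/XXX/.OO*; (2,0)=+1→.XO/X.X/XOO
ply 2: .XO/XXX/.OO is terminal -1 (O); from .XO/X.X/.OO depth 6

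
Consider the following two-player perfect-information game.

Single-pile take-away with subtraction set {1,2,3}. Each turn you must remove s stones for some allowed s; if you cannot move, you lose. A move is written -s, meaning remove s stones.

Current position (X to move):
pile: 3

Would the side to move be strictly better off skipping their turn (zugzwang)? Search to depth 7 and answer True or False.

zugzwang(3, X) = False

ply 1, X at 3 | -1=-1→2; -2=-1→1; -3=+1→0*
ply 2: 0 is terminal -1 (O); from 3 depth 7
suppose X passes — search the same position with O to move:
pass> ply 1, O at 3 | -1=-1→2; -2=-1→1; -3=+1→0*
pass> ply 2: 0 is terminal -1 (X); from 3 depth 7
for X: play +1, pass -1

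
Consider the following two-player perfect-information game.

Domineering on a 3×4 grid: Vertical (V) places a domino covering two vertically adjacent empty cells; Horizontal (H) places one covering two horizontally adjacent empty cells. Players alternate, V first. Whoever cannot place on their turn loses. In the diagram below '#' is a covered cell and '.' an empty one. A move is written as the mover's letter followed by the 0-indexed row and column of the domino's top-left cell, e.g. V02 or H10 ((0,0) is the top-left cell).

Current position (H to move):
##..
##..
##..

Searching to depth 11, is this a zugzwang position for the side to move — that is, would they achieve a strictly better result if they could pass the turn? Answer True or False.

zugzwang(##../##../##.., H) = False

p1 H@[##../##../##..]: H02[####/##../##..]-1 H12[##../####/##..]+1* H22[##../##../####]-1
p2 V@[##../####/##..] terminal -1; root [##../##../##..] d11
suppose H passes — search the same position with V to move:
pass> p1 V@[##../##../##..]: V02[###./###./##..]+1* V03[##.#/##.#/##..]+1 V12[##../###./###.]+1 V13[##../##.#/##.#]+1
pass> p2 H@[###./###./##..]: H22[###./###./####]-1*
pass> p3 V@[###./###./####]: V03[####/####/####]+1*
pass> p4 H@[####/####/####] terminal -1; root [##../##../##..] d11
for H: play +1, pass -1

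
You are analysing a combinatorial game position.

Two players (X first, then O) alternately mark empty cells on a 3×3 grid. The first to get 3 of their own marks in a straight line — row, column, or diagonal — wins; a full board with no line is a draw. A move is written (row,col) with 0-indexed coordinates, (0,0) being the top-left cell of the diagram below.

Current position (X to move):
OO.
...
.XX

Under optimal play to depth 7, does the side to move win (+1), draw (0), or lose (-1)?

p1 X@[OO./.../.XX]: (0,2)[OOX/.../.XX]+1* (1,0)[OO./X../.XX]-1 (1,1)[OO./.X./.XX]-1 (1,2)[OO./..X/.XX]-1 (2,0)[OO./.../XXX]+1
p2 O@[OOX/.../.XX]: (1,0)[OOX/O../.XX]-1* (1,1)[OOX/.O./.XX]-1 (1,2)[OOX/..O/.XX]-1 (2,0)[OOX/.../OXX]-1
p3 X@[OOX/O../.XX]: (1,1)[OOX/OX./.XX]-1 (1,2)[OOX/O.X/.XX]+1* (2,0)[OOX/O../XXX]+1
p4 O@[OOX/O.X/.XX] terminal -1; root [OO./.../.XX] d7

value(OO./.../.XX, X) = +1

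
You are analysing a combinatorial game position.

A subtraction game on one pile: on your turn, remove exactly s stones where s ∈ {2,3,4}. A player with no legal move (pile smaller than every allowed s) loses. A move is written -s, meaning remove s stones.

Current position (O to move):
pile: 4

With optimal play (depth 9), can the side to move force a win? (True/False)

O winning at [4]: True

ply 1, O at 4 | -2=-1→2; -3=+1→1*; -4=+1→0
ply 2: 1 is terminal -1 (X); from 4 depth 9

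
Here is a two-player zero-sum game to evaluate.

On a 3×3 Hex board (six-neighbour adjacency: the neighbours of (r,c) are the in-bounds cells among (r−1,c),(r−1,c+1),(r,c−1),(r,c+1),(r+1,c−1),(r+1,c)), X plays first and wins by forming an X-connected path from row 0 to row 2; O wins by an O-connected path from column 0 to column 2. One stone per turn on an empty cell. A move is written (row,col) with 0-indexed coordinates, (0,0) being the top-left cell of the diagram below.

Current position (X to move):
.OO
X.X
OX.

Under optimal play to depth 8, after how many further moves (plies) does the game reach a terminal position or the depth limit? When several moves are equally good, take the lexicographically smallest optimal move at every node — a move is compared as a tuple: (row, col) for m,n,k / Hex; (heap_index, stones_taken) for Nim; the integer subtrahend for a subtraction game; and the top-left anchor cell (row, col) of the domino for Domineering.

ply 1, X at .OO/X.X/OX. | (0,0)=-1→XOO/X.X/OX.*; (1,1)=-1→.OO/XXX/OX.; (2,2)=-1→.OO/X.X/OXX
ply 2, O at XOO/X.X/OX. | (1,1)=+1→XOO/XOX/OX.*; (2,2)=-1→XOO/X.X/OXO
ply 3: XOO/XOX/OX. is terminal -1 (X); from .OO/X.X/OX. depth 8

PV length from [.OO/X.X/OX.]: 2 plies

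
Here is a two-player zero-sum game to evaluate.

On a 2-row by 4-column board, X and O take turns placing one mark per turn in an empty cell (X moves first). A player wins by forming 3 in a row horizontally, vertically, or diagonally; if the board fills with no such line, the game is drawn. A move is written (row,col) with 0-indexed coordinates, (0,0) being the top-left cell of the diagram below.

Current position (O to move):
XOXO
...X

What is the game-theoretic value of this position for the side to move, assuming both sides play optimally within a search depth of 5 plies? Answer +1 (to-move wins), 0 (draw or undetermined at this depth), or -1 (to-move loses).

p1 O@[XOXO/...X]: (1,0)[XOXO/O..X]+0* (1,1)[XOXO/.O.X]+0 (1,2)[XOXO/..OX]+0
p2 X@[XOXO/O..X]: (1,1)[XOXO/OX.X]+0* (1,2)[XOXO/O.XX]+0
p3 O@[XOXO/OX.X]: (1,2)[XOXO/OXOX]+0*
p4 X@[XOXO/OXOX] terminal +0; root [XOXO/...X] d5

value(XOXO/...X, O) = 0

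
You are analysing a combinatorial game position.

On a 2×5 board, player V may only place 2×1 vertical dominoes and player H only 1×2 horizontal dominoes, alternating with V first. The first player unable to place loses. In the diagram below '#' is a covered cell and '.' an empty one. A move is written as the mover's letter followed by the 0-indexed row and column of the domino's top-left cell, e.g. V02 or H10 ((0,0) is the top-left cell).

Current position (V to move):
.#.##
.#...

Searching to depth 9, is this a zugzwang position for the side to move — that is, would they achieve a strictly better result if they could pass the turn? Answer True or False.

zugzwang(.#.##/.#..., V) = False

ply 1, V at .#.##/.#... | V00=-1→##.##/##...; V02=+1→.####/.##..*
ply 2, H at .####/.##.. | H13=-1→.####/.####*
ply 3, V at .####/.#### | V00=+1→#####/#####*
ply 4: #####/##### is terminal -1 (H); from .#.##/.#... depth 9
if V skipped the turn, H would face:
~ ply 1, H at .#.##/.#... | H12=-1→.#.##/.###.*; H13=-1→.#.##/.#.##
~ ply 2, V at .#.##/.###. | V00=+1→##.##/####.*
~ ply 3: ##.##/####. is terminal -1 (H); from .#.##/.#... depth 9
compare (V): move=+1 vs pass=+1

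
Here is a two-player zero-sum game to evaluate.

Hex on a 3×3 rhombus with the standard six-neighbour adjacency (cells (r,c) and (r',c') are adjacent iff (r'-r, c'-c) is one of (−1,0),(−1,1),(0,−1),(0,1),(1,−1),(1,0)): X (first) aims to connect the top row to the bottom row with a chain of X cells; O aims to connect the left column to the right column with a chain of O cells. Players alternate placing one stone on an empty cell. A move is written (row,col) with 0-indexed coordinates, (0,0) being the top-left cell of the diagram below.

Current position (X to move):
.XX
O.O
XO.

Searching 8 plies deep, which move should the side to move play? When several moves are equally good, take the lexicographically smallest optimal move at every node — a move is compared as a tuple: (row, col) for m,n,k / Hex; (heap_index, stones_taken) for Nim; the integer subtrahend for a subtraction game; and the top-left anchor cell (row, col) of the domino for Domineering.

ply 1, X at .XX/O.O/XO. | (0,0)=-1→XXX/O.O/XO.; (1,1)=+1→.XX/OXO/XO.*; (2,2)=-1→.XX/O.O/XOX
ply 2: .XX/OXO/XO. is terminal -1 (O); from .XX/O.O/XO. depth 8

X's best at [.XX/O.O/XO.]: (1,1)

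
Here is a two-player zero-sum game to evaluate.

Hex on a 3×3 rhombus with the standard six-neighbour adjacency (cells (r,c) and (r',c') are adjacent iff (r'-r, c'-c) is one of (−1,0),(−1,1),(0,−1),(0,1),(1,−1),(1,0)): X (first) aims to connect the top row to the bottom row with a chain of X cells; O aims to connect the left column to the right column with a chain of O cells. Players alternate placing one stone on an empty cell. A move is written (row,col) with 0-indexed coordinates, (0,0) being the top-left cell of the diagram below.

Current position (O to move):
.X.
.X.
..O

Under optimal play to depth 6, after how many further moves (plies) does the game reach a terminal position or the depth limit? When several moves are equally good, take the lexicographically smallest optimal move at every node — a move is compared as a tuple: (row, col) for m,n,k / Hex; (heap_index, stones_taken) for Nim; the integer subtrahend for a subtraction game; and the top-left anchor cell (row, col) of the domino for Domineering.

ply 1, O at .X./.X./..O | (0,0)=-1→OX./.X./..O*; (0,2)=-1→.XO/.X./..O; (1,0)=-1→.X./OX./..O; (1,2)=-1→.X./.XO/..O; (2,0)=-1→.X./.X./O.O; (2,1)=-1→.X./.X./.OO
ply 2, X at OX./.X./..O | (0,2)=+1→OXX/.X./..O*; (1,0)=+1→OX./XX./..O; (1,2)=+1→OX./.XX/..O; (2,0)=+1→OX./.X./X.O; (2,1)=+1→OX./.X./.XO
ply 3, O at OXX/.X./..O | (1,0)=-1→OXX/OX./..O*; (1,2)=-1→OXX/.XO/..O; (2,0)=-1→OXX/.X./O.O; (2,1)=-1→OXX/.X./.OO
ply 4, X at OXX/OX./..O | (1,2)=+1→OXX/OXX/..O*; (2,0)=+1→OXX/OX./X.O; (2,1)=+1→OXX/OX./.XO
ply 5, O at OXX/OXX/..O | (2,0)=-1→OXX/OXX/O.O*; (2,1)=-1→OXX/OXX/.OO
ply 6, X at OXX/OXX/O.O | (2,1)=+1→OXX/OXX/OXO*
ply 7: OXX/OXX/OXO is terminal -1 (O); from .X./.X./..O depth 6

PV length from [.X./.X./..O]: 6 plies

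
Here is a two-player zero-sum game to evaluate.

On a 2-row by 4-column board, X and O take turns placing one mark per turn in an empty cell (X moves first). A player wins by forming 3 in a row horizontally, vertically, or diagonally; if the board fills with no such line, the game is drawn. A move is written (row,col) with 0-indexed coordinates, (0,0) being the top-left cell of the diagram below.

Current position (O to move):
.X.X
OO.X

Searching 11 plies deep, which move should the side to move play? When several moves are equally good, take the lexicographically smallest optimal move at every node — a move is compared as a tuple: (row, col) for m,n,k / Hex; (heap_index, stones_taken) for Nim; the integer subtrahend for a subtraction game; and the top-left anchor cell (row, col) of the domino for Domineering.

O's best at [.X.X/OO.X]: (1,2)

ply 1, O at .X.X/OO.X | (0,0)=-1→OX.X/OO.X; (0,2)=+0→.XOX/OO.X; (1,2)=+1→.X.X/OOOX*
ply 2: .X.X/OOOX is terminal -1 (X); from .X.X/OO.X depth 11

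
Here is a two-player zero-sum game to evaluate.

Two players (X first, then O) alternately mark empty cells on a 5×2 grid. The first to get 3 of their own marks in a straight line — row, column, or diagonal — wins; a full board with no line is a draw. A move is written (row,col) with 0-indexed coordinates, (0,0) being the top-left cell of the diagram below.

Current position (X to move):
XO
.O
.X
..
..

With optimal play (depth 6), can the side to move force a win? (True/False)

[XO/.O/.X/../..] X move#1: (1,0):+0/XO/XO/.X/../..*, (2,0):+0/XO/.O/XX/../.., (3,0):+0/XO/.O/.X/X./.., (3,1):+0/XO/.O/.X/.X/.., (4,0):+0/XO/.O/.X/../X., (4,1):+0/XO/.O/.X/../.X
[XO/XO/.X/../..] O move#2: (2,0):+0/XO/XO/OX/../..*, (3,0):-1/XO/XO/.X/O./.., (3,1):-1/XO/XO/.X/.O/.., (4,0):-1/XO/XO/.X/../O., (4,1):-1/XO/XO/.X/../.O
[XO/XO/OX/../..] X move#3: (3,0):+0/XO/XO/OX/X./..*, (3,1):+0/XO/XO/OX/.X/.., (4,0):+0/XO/XO/OX/../X., (4,1):+0/XO/XO/OX/../.X
[XO/XO/OX/X./..] O move#4: (3,1):+0/XO/XO/OX/XO/..*, (4,0):+0/XO/XO/OX/X./O., (4,1):+0/XO/XO/OX/X./.O
[XO/XO/OX/XO/..] X move#5: (4,0):+0/XO/XO/OX/XO/X.*, (4,1):+0/XO/XO/OX/XO/.X
[XO/XO/OX/XO/X.] O move#6: (4,1):+0/XO/XO/OX/XO/XO*
[XO/XO/OX/XO/XO] end (terminal +0, X#7); searched XO/.O/.X/../.. to 6

X winning at [XO/.O/.X/../..]: False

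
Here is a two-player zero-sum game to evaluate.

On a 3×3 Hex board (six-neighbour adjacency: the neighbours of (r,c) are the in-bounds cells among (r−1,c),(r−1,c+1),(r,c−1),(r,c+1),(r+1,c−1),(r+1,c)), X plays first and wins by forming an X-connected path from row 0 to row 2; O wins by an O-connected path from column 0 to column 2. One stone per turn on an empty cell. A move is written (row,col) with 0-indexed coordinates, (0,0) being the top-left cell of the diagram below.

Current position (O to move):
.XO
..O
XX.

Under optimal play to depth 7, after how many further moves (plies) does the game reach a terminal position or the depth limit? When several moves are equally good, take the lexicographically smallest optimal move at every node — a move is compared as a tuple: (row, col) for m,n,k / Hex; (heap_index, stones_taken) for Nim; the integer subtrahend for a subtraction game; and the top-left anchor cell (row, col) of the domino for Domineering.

PV length from [.XO/..O/XX.]: 2 plies

[.XO/..O/XX.] O move#1: (0,0):-1/OXO/..O/XX.*, (1,0):-1/.XO/O.O/XX., (1,1):-1/.XO/.OO/XX., (2,2):-1/.XO/..O/XXO
[OXO/..O/XX.] X move#2: (1,0):+1/OXO/X.O/XX.*, (1,1):+1/OXO/.XO/XX., (2,2):+1/OXO/..O/XXX
[OXO/X.O/XX.] end (terminal -1, O#3); searched .XO/..O/XX. to 7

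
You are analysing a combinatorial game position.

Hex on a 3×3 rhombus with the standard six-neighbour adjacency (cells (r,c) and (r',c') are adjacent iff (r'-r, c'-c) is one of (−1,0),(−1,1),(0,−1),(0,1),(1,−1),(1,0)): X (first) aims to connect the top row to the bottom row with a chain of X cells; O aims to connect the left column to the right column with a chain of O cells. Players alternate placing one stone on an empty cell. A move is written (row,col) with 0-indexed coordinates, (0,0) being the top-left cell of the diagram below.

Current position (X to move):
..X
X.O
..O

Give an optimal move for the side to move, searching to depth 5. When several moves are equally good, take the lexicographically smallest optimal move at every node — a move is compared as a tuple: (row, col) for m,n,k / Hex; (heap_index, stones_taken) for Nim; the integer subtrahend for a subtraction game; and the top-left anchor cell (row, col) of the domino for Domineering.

p1 X@[..X/X.O/..O]: (0,0)[X.X/X.O/..O]-1 (0,1)[.XX/X.O/..O]-1 (1,1)[..X/XXO/..O]+1* (2,0)[..X/X.O/X.O]+1 (2,1)[..X/X.O/.XO]+1
p2 O@[..X/XXO/..O]: (0,0)[O.X/XXO/..O]-1* (0,1)[.OX/XXO/..O]-1 (2,0)[..X/XXO/O.O]-1 (2,1)[..X/XXO/.OO]-1
p3 X@[O.X/XXO/..O]: (0,1)[OXX/XXO/..O]+1* (2,0)[O.X/XXO/X.O]+1 (2,1)[O.X/XXO/.XO]+1
p4 O@[OXX/XXO/..O]: (2,0)[OXX/XXO/O.O]-1* (2,1)[OXX/XXO/.OO]-1
p5 X@[OXX/XXO/O.O]: (2,1)[OXX/XXO/OXO]+1*
p6 O@[OXX/XXO/OXO] terminal -1; root [..X/X.O/..O] d5

X's best at [..X/X.O/..O]: (1,1)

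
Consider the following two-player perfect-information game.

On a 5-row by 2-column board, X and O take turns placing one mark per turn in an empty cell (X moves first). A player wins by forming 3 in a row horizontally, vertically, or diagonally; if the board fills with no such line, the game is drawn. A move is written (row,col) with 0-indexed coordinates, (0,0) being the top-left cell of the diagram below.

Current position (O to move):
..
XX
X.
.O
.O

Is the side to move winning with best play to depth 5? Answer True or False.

O winning at [../XX/X./.O/.O]: True

p1 O@[../XX/X./.O/.O]: (0,0)[O./XX/X./.O/.O]-1 (0,1)[.O/XX/X./.O/.O]-1 (2,1)[../XX/XO/.O/.O]+1* (3,0)[../XX/X./OO/.O]-1 (4,0)[../XX/X./.O/OO]-1
p2 X@[../XX/XO/.O/.O] terminal -1; root [../XX/X./.O/.O] d5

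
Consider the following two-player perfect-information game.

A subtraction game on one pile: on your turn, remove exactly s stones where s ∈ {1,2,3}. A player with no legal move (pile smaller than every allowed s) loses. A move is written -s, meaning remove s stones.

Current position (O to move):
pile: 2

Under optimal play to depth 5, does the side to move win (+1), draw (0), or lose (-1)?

value(2, O) = +1

p1 O@[2]: -1[1]-1 -2[0]+1*
p2 X@[0] terminal -1; root [2] d5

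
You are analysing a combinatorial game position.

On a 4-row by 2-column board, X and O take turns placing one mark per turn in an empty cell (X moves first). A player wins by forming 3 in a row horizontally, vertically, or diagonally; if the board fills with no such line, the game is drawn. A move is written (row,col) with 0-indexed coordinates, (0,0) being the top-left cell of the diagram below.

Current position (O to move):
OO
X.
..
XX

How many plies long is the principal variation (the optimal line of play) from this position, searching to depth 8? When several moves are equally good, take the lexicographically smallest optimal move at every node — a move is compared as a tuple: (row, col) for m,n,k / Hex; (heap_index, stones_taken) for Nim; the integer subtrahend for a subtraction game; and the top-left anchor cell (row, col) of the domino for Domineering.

PV length from [OO/X./../XX]: 3 plies

[OO/X./../XX] O move#1: (1,1):-1/OO/XO/../XX, (2,0):+0/OO/X./O./XX*, (2,1):-1/OO/X./.O/XX
[OO/X./O./XX] X move#2: (1,1):+0/OO/XX/O./XX*, (2,1):+0/OO/X./OX/XX
[OO/XX/O./XX] O move#3: (2,1):+0/OO/XX/OO/XX*
[OO/XX/OO/XX] end (terminal +0, X#4); searched OO/X./../XX to 8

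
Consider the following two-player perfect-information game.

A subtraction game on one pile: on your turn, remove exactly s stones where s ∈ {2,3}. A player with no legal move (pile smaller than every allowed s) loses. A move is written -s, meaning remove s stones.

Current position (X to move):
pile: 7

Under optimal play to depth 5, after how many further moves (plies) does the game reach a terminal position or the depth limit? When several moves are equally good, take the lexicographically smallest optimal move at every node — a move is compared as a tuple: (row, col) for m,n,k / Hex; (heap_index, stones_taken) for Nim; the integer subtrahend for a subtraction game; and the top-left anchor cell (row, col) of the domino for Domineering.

PV length from [7]: 3 plies

p1 X@[7]: -2[5]+1* -3[4]-1
p2 O@[5]: -2[3]-1* -3[2]-1
p3 X@[3]: -2[1]+1* -3[0]+1
p4 O@[1] terminal -1; root [7] d5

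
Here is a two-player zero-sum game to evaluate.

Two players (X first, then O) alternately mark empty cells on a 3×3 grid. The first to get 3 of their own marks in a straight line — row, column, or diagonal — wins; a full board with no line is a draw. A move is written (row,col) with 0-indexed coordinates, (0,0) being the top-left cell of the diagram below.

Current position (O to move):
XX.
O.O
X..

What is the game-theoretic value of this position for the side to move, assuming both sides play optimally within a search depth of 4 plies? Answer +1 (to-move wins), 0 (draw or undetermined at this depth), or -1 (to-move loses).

value(XX./O.O/X.., O) = +1

[XX./O.O/X..] O move#1: (0,2):+1/XXO/O.O/X..*, (1,1):+1/XX./OOO/X.., (2,1):-1/XX./O.O/XO., (2,2):-1/XX./O.O/X.O
[XXO/O.O/X..] X move#2: (1,1):-1/XXO/OXO/X..*, (2,1):-1/XXO/O.O/XX., (2,2):-1/XXO/O.O/X.X
[XXO/OXO/X..] O move#3: (2,1):-1/XXO/OXO/XO., (2,2):+1/XXO/OXO/X.O*
[XXO/OXO/X.O] end (terminal -1, X#4); searched XX./O.O/X.. to 4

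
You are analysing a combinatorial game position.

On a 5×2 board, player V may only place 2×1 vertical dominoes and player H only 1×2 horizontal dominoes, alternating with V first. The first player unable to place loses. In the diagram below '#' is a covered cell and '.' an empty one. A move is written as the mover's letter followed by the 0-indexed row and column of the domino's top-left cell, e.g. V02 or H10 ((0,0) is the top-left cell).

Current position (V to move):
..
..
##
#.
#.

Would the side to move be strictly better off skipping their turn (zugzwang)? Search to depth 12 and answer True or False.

zugzwang(../../##/#./#., V) = False

ply 1, V at ../../##/#./#. | V00=+1→#./#./##/#./#.*; V01=+1→.#/.#/##/#./#.; V31=-1→../../##/##/##
ply 2: #./#./##/#./#. is terminal -1 (H); from ../../##/#./#. depth 12
pass branch (H moves first from the same position):
  | ply 1, H at ../../##/#./#. | H00=+1→##/../##/#./#.*; H10=+1→../##/##/#./#.
  | ply 2, V at ##/../##/#./#. | V31=-1→##/../##/##/##*
  | ply 3, H at ##/../##/##/## | H10=+1→##/##/##/##/##*
  | ply 4: ##/##/##/##/## is terminal -1 (V); from ../../##/#./#. depth 12
V moving scores +1; V passing scores -1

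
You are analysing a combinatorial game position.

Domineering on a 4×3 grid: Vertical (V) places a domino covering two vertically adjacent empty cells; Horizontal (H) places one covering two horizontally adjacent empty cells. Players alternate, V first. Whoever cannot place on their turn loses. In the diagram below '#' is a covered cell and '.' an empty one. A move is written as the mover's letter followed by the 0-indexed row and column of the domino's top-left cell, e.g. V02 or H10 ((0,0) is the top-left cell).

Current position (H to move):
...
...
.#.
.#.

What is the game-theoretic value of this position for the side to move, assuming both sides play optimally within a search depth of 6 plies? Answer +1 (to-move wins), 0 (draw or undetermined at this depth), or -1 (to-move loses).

[.../.../.#./.#.] H move#1: H00:-1/##./.../.#./.#.*, H01:-1/.##/.../.#./.#., H10:-1/.../##./.#./.#., H11:-1/.../.##/.#./.#.
[##./.../.#./.#.] V move#2: V02:+1/###/..#/.#./.#.*, V10:+1/##./#../##./.#., V12:+1/##./..#/.##/.#., V20:+1/##./.../##./##., V22:+1/##./.../.##/.##
[###/..#/.#./.#.] H move#3: H10:-1/###/###/.#./.#.*
[###/###/.#./.#.] V move#4: V20:+1/###/###/##./##.*, V22:+1/###/###/.##/.##
[###/###/##./##.] end (terminal -1, H#5); searched .../.../.#./.#. to 6

value(.../.../.#./.#., H) = -1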